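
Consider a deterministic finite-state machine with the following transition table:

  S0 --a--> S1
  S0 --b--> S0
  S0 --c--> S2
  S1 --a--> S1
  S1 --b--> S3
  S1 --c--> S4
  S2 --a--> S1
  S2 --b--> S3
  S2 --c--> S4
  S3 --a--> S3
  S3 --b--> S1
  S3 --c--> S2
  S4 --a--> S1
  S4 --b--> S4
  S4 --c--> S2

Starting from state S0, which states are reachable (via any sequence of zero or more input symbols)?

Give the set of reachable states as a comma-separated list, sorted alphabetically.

BFS from S0:
  visit S0: S0--a-->S1 (new), S0--b-->S0 (seen), S0--c-->S2 (new)
  visit S1: S1--a-->S1 (seen), S1--b-->S3 (new), S1--c-->S4 (new)
  visit S2: S2--a-->S1 (seen), S2--b-->S3 (seen), S2--c-->S4 (seen)
  visit S3: S3--a-->S3 (seen), S3--b-->S1 (seen), S3--c-->S2 (seen)
  visit S4: S4--a-->S1 (seen), S4--b-->S4 (seen), S4--c-->S2 (seen)

Answer: S0, S1, S2, S3, S4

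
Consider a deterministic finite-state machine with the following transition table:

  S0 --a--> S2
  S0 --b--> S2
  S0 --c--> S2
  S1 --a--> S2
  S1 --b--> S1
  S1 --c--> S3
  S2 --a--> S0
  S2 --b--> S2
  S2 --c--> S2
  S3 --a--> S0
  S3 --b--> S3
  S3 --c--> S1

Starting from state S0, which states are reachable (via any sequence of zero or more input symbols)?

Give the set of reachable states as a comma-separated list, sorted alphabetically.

Answer: S0, S2

Derivation:
BFS from S0:
  visit S0: S0--a-->S2 (new), S0--b-->S2 (seen), S0--c-->S2 (seen)
  visit S2: S2--a-->S0 (seen), S2--b-->S2 (seen), S2--c-->S2 (seen)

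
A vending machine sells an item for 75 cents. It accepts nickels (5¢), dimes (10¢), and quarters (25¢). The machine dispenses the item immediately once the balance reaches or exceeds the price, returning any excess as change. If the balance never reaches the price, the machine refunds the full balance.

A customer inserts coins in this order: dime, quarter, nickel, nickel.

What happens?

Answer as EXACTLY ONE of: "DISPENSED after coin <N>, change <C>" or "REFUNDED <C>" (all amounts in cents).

Answer: REFUNDED 45

Derivation:
Price: 75¢
Coin 1 (dime, 10¢): balance = 10¢
Coin 2 (quarter, 25¢): balance = 35¢
Coin 3 (nickel, 5¢): balance = 40¢
Coin 4 (nickel, 5¢): balance = 45¢
All coins inserted, balance 45¢ < price 75¢ → REFUND 45¢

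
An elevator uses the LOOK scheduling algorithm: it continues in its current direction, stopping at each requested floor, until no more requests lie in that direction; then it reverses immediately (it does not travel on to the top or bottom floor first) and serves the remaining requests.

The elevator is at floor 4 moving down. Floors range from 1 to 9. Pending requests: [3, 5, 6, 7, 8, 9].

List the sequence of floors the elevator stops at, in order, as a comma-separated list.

Answer: 3, 5, 6, 7, 8, 9

Derivation:
Current: 4, moving DOWN
Serve below first (descending): [3]
Then reverse, serve above (ascending): [5, 6, 7, 8, 9]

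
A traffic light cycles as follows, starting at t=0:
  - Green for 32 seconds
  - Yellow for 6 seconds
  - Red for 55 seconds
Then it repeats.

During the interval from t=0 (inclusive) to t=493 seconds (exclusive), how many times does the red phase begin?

Cycle = 32+6+55 = 93s
red phase starts at t = k*93 + 38 for k=0,1,2,...
Need k*93+38 < 493 → k < 4.892
k ∈ {0, ..., 4} → 5 starts

Answer: 5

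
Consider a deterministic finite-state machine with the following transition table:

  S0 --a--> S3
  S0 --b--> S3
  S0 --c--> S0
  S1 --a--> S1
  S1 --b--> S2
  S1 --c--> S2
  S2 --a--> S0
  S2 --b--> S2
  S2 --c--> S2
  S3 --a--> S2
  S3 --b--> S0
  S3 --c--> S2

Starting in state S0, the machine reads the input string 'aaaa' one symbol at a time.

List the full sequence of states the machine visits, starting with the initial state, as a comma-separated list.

Answer: S0, S3, S2, S0, S3

Derivation:
Start: S0
  read 'a': S0 --a--> S3
  read 'a': S3 --a--> S2
  read 'a': S2 --a--> S0
  read 'a': S0 --a--> S3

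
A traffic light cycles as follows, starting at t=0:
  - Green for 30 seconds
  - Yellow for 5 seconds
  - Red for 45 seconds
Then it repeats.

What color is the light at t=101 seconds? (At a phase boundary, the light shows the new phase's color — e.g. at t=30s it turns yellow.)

Answer: green

Derivation:
Cycle length = 30 + 5 + 45 = 80s
t = 101, phase_t = 101 mod 80 = 21
21 < 30 (green end) → GREEN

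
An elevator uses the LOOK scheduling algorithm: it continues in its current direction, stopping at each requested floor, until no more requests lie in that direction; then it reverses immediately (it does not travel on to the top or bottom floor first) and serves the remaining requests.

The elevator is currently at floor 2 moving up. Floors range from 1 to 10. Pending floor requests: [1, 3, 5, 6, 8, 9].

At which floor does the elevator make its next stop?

Current floor: 2, direction: up
Requests above: [3, 5, 6, 8, 9]
Requests below: [1]
Moving up and requests lie above → nearest above is min([3, 5, 6, 8, 9]) = 3

Answer: 3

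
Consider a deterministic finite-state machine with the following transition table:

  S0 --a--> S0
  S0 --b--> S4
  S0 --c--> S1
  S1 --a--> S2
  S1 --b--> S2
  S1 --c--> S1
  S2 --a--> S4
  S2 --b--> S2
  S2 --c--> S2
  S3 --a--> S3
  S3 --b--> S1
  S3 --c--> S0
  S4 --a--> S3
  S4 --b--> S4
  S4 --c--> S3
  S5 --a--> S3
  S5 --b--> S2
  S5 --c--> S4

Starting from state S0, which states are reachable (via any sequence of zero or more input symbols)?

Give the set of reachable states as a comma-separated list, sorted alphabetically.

BFS from S0:
  visit S0: S0--a-->S0 (seen), S0--b-->S4 (new), S0--c-->S1 (new)
  visit S4: S4--a-->S3 (new), S4--b-->S4 (seen), S4--c-->S3 (seen)
  visit S1: S1--a-->S2 (new), S1--b-->S2 (seen), S1--c-->S1 (seen)
  visit S3: S3--a-->S3 (seen), S3--b-->S1 (seen), S3--c-->S0 (seen)
  visit S2: S2--a-->S4 (seen), S2--b-->S2 (seen), S2--c-->S2 (seen)

Answer: S0, S1, S2, S3, S4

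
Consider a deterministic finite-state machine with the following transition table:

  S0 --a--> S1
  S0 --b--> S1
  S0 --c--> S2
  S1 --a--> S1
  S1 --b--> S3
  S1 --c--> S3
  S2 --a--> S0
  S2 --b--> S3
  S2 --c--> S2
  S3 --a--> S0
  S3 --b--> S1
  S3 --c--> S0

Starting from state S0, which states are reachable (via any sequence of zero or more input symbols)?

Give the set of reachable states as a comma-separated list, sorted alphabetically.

Answer: S0, S1, S2, S3

Derivation:
BFS from S0:
  visit S0: S0--a-->S1 (new), S0--b-->S1 (seen), S0--c-->S2 (new)
  visit S1: S1--a-->S1 (seen), S1--b-->S3 (new), S1--c-->S3 (seen)
  visit S2: S2--a-->S0 (seen), S2--b-->S3 (seen), S2--c-->S2 (seen)
  visit S3: S3--a-->S0 (seen), S3--b-->S1 (seen), S3--c-->S0 (seen)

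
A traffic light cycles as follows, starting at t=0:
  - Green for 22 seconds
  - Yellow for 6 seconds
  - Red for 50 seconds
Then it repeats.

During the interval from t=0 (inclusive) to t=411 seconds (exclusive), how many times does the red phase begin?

Cycle = 22+6+50 = 78s
red phase starts at t = k*78 + 28 for k=0,1,2,...
Need k*78+28 < 411 → k < 4.910
k ∈ {0, ..., 4} → 5 starts

Answer: 5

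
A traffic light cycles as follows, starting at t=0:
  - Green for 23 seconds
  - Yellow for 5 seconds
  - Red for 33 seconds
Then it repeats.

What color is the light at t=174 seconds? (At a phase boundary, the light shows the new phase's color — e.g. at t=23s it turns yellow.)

Cycle length = 23 + 5 + 33 = 61s
t = 174, phase_t = 174 mod 61 = 52
52 >= 28 → RED

Answer: red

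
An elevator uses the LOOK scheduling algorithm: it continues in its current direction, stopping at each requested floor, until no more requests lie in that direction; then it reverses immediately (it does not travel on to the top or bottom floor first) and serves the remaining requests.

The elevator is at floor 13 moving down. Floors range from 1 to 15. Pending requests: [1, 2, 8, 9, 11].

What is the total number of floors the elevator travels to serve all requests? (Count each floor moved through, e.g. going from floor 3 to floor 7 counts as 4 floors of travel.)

Start at floor 13 moving down, LOOK stop order: [11, 9, 8, 2, 1]
  13 → 11: |11-13| = 2, total = 2
  11 → 9: |9-11| = 2, total = 4
  9 → 8: |8-9| = 1, total = 5
  8 → 2: |2-8| = 6, total = 11
  2 → 1: |1-2| = 1, total = 12

Answer: 12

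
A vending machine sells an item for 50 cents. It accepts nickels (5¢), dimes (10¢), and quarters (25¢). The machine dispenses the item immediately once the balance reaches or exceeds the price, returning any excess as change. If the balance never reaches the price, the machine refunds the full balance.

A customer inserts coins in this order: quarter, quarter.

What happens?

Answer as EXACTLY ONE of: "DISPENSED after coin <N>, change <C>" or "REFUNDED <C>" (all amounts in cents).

Price: 50¢
Coin 1 (quarter, 25¢): balance = 25¢
Coin 2 (quarter, 25¢): balance = 50¢
  → balance >= price → DISPENSE, change = 50 - 50 = 0¢

Answer: DISPENSED after coin 2, change 0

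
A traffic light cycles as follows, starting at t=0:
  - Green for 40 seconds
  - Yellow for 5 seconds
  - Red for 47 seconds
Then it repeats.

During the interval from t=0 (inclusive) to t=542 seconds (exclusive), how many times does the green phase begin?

Cycle = 40+5+47 = 92s
green phase starts at t = k*92 + 0 for k=0,1,2,...
Need k*92+0 < 542 → k < 5.891
k ∈ {0, ..., 5} → 6 starts

Answer: 6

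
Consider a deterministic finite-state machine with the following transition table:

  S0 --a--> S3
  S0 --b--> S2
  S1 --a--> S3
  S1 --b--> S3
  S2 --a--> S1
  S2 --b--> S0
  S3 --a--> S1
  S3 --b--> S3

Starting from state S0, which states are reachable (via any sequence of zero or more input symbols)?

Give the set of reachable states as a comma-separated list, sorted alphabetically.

Answer: S0, S1, S2, S3

Derivation:
BFS from S0:
  visit S0: S0--a-->S3 (new), S0--b-->S2 (new)
  visit S3: S3--a-->S1 (new), S3--b-->S3 (seen)
  visit S2: S2--a-->S1 (seen), S2--b-->S0 (seen)
  visit S1: S1--a-->S3 (seen), S1--b-->S3 (seen)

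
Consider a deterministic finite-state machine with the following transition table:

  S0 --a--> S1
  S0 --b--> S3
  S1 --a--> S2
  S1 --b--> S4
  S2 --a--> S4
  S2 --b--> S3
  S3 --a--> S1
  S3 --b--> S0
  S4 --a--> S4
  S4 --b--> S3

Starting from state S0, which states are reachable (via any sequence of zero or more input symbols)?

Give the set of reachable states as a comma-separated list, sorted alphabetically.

BFS from S0:
  visit S0: S0--a-->S1 (new), S0--b-->S3 (new)
  visit S1: S1--a-->S2 (new), S1--b-->S4 (new)
  visit S3: S3--a-->S1 (seen), S3--b-->S0 (seen)
  visit S2: S2--a-->S4 (seen), S2--b-->S3 (seen)
  visit S4: S4--a-->S4 (seen), S4--b-->S3 (seen)

Answer: S0, S1, S2, S3, S4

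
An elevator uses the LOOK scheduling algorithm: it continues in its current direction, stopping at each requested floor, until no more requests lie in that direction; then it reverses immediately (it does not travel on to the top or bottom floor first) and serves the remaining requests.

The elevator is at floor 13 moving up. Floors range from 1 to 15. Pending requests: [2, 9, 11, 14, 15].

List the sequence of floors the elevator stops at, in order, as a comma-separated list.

Answer: 14, 15, 11, 9, 2

Derivation:
Current: 13, moving UP
Serve above first (ascending): [14, 15]
Then reverse, serve below (descending): [11, 9, 2]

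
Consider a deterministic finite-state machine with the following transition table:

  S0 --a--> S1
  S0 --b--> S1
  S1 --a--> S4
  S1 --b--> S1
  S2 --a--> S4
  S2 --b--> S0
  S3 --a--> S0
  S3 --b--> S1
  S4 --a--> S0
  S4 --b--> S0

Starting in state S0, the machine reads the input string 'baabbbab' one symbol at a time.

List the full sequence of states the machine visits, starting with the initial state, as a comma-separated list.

Answer: S0, S1, S4, S0, S1, S1, S1, S4, S0

Derivation:
Start: S0
  read 'b': S0 --b--> S1
  read 'a': S1 --a--> S4
  read 'a': S4 --a--> S0
  read 'b': S0 --b--> S1
  read 'b': S1 --b--> S1
  read 'b': S1 --b--> S1
  read 'a': S1 --a--> S4
  read 'b': S4 --b--> S0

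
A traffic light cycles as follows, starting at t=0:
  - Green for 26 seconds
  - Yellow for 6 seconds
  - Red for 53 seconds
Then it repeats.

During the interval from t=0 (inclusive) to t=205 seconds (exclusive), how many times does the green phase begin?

Cycle = 26+6+53 = 85s
green phase starts at t = k*85 + 0 for k=0,1,2,...
Need k*85+0 < 205 → k < 2.412
k ∈ {0, ..., 2} → 3 starts

Answer: 3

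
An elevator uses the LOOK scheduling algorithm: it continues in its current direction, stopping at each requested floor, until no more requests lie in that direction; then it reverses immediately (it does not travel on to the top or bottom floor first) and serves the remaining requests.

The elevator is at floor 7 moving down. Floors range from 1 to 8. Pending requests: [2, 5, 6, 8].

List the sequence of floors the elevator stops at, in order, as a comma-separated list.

Current: 7, moving DOWN
Serve below first (descending): [6, 5, 2]
Then reverse, serve above (ascending): [8]

Answer: 6, 5, 2, 8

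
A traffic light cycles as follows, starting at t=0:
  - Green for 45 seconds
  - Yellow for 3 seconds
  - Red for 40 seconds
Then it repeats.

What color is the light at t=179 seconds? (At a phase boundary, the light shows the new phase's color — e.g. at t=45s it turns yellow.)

Answer: green

Derivation:
Cycle length = 45 + 3 + 40 = 88s
t = 179, phase_t = 179 mod 88 = 3
3 < 45 (green end) → GREEN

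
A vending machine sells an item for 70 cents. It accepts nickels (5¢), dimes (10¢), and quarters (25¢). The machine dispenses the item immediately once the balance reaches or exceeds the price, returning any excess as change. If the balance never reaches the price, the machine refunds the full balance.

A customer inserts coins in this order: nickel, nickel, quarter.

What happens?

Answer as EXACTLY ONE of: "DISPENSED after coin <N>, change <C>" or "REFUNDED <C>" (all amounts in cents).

Answer: REFUNDED 35

Derivation:
Price: 70¢
Coin 1 (nickel, 5¢): balance = 5¢
Coin 2 (nickel, 5¢): balance = 10¢
Coin 3 (quarter, 25¢): balance = 35¢
All coins inserted, balance 35¢ < price 70¢ → REFUND 35¢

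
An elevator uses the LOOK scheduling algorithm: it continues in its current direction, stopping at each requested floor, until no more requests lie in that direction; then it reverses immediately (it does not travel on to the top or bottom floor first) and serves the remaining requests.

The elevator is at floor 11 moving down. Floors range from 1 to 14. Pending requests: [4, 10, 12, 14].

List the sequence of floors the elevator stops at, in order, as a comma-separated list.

Answer: 10, 4, 12, 14

Derivation:
Current: 11, moving DOWN
Serve below first (descending): [10, 4]
Then reverse, serve above (ascending): [12, 14]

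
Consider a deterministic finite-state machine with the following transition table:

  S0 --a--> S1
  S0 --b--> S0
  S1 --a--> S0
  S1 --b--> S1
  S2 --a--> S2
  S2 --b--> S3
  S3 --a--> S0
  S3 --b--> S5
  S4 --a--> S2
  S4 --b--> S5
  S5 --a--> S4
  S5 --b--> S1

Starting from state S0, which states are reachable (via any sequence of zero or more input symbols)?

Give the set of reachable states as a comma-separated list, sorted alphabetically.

BFS from S0:
  visit S0: S0--a-->S1 (new), S0--b-->S0 (seen)
  visit S1: S1--a-->S0 (seen), S1--b-->S1 (seen)

Answer: S0, S1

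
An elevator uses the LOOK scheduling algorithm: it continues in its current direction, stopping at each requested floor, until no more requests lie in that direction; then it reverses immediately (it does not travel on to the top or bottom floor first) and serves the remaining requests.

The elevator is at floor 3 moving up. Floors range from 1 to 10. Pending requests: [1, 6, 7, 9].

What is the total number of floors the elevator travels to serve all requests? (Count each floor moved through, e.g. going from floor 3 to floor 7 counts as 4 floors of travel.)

Answer: 14

Derivation:
Start at floor 3 moving up, LOOK stop order: [6, 7, 9, 1]
  3 → 6: |6-3| = 3, total = 3
  6 → 7: |7-6| = 1, total = 4
  7 → 9: |9-7| = 2, total = 6
  9 → 1: |1-9| = 8, total = 14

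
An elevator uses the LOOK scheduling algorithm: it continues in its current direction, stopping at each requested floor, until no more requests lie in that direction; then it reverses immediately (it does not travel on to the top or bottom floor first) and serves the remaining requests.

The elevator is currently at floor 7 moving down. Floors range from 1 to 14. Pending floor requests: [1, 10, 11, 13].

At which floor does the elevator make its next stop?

Answer: 1

Derivation:
Current floor: 7, direction: down
Requests above: [10, 11, 13]
Requests below: [1]
Moving down and requests lie below → nearest below is max([1]) = 1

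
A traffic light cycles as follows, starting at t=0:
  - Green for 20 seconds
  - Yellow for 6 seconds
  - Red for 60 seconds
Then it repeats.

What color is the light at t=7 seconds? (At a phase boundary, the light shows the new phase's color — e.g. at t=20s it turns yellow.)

Answer: green

Derivation:
Cycle length = 20 + 6 + 60 = 86s
t = 7, phase_t = 7 mod 86 = 7
7 < 20 (green end) → GREEN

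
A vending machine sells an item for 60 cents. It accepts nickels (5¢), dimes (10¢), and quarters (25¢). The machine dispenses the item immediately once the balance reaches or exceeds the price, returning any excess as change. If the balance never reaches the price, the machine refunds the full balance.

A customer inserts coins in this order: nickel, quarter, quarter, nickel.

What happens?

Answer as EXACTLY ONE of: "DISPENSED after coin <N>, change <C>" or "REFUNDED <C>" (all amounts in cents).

Answer: DISPENSED after coin 4, change 0

Derivation:
Price: 60¢
Coin 1 (nickel, 5¢): balance = 5¢
Coin 2 (quarter, 25¢): balance = 30¢
Coin 3 (quarter, 25¢): balance = 55¢
Coin 4 (nickel, 5¢): balance = 60¢
  → balance >= price → DISPENSE, change = 60 - 60 = 0¢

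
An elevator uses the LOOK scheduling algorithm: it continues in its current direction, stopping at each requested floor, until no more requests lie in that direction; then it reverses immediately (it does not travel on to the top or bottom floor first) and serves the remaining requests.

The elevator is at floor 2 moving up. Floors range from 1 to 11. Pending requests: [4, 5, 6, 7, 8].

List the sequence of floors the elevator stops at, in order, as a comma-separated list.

Answer: 4, 5, 6, 7, 8

Derivation:
Current: 2, moving UP
Serve above first (ascending): [4, 5, 6, 7, 8]
Then reverse, serve below (descending): []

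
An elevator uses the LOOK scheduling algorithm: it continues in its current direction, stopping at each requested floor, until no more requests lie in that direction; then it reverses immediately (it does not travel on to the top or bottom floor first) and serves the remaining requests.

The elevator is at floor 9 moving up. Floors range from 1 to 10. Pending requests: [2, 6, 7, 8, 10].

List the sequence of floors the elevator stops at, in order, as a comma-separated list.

Answer: 10, 8, 7, 6, 2

Derivation:
Current: 9, moving UP
Serve above first (ascending): [10]
Then reverse, serve below (descending): [8, 7, 6, 2]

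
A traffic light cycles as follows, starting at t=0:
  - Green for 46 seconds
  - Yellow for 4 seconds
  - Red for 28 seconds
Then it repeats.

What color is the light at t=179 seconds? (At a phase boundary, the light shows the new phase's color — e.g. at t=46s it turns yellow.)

Cycle length = 46 + 4 + 28 = 78s
t = 179, phase_t = 179 mod 78 = 23
23 < 46 (green end) → GREEN

Answer: green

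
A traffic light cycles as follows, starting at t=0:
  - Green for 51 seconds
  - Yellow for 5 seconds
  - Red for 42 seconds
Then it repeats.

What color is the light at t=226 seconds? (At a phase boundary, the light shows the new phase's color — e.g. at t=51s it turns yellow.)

Answer: green

Derivation:
Cycle length = 51 + 5 + 42 = 98s
t = 226, phase_t = 226 mod 98 = 30
30 < 51 (green end) → GREEN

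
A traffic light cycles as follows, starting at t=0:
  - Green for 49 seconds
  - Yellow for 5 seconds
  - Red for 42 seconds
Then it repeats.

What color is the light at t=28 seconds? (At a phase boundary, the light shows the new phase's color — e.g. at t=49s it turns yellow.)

Cycle length = 49 + 5 + 42 = 96s
t = 28, phase_t = 28 mod 96 = 28
28 < 49 (green end) → GREEN

Answer: green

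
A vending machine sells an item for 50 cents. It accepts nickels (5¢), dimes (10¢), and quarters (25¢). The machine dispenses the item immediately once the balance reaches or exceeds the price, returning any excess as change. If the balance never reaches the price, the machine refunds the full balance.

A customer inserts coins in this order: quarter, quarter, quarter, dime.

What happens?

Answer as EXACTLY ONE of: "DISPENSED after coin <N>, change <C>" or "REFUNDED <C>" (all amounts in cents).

Price: 50¢
Coin 1 (quarter, 25¢): balance = 25¢
Coin 2 (quarter, 25¢): balance = 50¢
  → balance >= price → DISPENSE, change = 50 - 50 = 0¢

Answer: DISPENSED after coin 2, change 0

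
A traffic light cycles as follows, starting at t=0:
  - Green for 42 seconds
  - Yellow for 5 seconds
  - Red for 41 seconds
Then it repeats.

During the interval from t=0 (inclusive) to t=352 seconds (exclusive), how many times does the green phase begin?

Answer: 4

Derivation:
Cycle = 42+5+41 = 88s
green phase starts at t = k*88 + 0 for k=0,1,2,...
Need k*88+0 < 352 → k < 4.000
k ∈ {0, ..., 3} → 4 starts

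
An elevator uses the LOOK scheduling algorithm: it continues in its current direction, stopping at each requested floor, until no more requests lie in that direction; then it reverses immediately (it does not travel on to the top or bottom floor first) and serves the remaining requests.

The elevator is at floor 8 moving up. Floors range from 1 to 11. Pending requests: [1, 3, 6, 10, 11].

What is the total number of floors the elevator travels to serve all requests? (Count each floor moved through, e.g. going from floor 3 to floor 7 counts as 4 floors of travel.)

Answer: 13

Derivation:
Start at floor 8 moving up, LOOK stop order: [10, 11, 6, 3, 1]
  8 → 10: |10-8| = 2, total = 2
  10 → 11: |11-10| = 1, total = 3
  11 → 6: |6-11| = 5, total = 8
  6 → 3: |3-6| = 3, total = 11
  3 → 1: |1-3| = 2, total = 13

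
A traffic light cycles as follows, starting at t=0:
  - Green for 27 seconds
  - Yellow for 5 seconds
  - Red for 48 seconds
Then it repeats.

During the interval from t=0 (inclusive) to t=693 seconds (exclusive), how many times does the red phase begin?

Answer: 9

Derivation:
Cycle = 27+5+48 = 80s
red phase starts at t = k*80 + 32 for k=0,1,2,...
Need k*80+32 < 693 → k < 8.262
k ∈ {0, ..., 8} → 9 starts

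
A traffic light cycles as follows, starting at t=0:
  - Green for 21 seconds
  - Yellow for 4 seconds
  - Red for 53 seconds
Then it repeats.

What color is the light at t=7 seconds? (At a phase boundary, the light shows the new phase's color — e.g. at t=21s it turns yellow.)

Answer: green

Derivation:
Cycle length = 21 + 4 + 53 = 78s
t = 7, phase_t = 7 mod 78 = 7
7 < 21 (green end) → GREEN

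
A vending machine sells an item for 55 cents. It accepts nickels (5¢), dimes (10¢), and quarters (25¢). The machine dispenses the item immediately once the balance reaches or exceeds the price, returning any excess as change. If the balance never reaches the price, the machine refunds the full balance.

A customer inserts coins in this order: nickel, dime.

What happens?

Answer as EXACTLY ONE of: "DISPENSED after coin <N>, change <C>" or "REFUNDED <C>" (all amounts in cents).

Answer: REFUNDED 15

Derivation:
Price: 55¢
Coin 1 (nickel, 5¢): balance = 5¢
Coin 2 (dime, 10¢): balance = 15¢
All coins inserted, balance 15¢ < price 55¢ → REFUND 15¢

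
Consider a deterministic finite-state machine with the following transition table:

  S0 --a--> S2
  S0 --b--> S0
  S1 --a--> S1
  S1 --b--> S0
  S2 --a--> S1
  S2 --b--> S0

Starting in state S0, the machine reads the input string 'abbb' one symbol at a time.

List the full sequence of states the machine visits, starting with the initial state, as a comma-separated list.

Start: S0
  read 'a': S0 --a--> S2
  read 'b': S2 --b--> S0
  read 'b': S0 --b--> S0
  read 'b': S0 --b--> S0

Answer: S0, S2, S0, S0, S0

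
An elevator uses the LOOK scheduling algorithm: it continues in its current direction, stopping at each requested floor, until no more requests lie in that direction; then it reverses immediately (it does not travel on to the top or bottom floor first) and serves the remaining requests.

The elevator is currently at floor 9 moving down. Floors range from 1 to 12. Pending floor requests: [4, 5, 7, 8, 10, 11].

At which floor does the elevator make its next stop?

Current floor: 9, direction: down
Requests above: [10, 11]
Requests below: [4, 5, 7, 8]
Moving down and requests lie below → nearest below is max([4, 5, 7, 8]) = 8

Answer: 8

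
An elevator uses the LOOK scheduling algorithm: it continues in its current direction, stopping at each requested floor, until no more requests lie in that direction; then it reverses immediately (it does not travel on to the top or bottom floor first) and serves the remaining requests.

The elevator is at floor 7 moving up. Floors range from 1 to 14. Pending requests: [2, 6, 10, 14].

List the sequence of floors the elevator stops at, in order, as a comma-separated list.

Answer: 10, 14, 6, 2

Derivation:
Current: 7, moving UP
Serve above first (ascending): [10, 14]
Then reverse, serve below (descending): [6, 2]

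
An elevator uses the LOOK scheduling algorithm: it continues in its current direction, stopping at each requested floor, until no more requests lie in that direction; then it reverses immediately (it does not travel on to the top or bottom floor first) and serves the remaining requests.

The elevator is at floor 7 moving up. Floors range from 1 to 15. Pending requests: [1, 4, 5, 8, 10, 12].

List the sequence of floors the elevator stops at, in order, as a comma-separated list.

Current: 7, moving UP
Serve above first (ascending): [8, 10, 12]
Then reverse, serve below (descending): [5, 4, 1]

Answer: 8, 10, 12, 5, 4, 1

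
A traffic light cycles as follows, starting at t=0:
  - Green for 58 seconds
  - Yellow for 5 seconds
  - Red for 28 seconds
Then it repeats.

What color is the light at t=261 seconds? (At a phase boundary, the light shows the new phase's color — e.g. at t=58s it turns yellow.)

Answer: red

Derivation:
Cycle length = 58 + 5 + 28 = 91s
t = 261, phase_t = 261 mod 91 = 79
79 >= 63 → RED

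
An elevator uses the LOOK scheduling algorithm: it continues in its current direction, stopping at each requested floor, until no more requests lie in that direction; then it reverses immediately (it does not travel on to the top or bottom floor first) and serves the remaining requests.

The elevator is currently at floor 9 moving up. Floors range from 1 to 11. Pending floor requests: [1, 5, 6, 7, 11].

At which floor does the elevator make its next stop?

Current floor: 9, direction: up
Requests above: [11]
Requests below: [1, 5, 6, 7]
Moving up and requests lie above → nearest above is min([11]) = 11

Answer: 11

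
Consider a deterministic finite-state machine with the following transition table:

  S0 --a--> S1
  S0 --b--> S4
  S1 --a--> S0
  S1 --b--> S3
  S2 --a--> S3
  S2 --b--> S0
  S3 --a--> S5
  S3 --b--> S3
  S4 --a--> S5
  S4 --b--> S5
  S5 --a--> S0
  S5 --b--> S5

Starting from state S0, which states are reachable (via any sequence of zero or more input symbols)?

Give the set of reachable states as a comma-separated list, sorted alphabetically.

Answer: S0, S1, S3, S4, S5

Derivation:
BFS from S0:
  visit S0: S0--a-->S1 (new), S0--b-->S4 (new)
  visit S1: S1--a-->S0 (seen), S1--b-->S3 (new)
  visit S4: S4--a-->S5 (new), S4--b-->S5 (seen)
  visit S3: S3--a-->S5 (seen), S3--b-->S3 (seen)
  visit S5: S5--a-->S0 (seen), S5--b-->S5 (seen)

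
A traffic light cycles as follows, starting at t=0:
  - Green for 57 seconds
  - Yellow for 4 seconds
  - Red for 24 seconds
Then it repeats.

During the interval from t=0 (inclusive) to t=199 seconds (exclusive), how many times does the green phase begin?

Cycle = 57+4+24 = 85s
green phase starts at t = k*85 + 0 for k=0,1,2,...
Need k*85+0 < 199 → k < 2.341
k ∈ {0, ..., 2} → 3 starts

Answer: 3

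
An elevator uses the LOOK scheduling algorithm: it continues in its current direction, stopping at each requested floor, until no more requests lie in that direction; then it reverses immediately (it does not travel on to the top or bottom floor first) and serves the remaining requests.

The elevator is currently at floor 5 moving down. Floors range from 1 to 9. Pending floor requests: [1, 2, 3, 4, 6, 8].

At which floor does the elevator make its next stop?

Current floor: 5, direction: down
Requests above: [6, 8]
Requests below: [1, 2, 3, 4]
Moving down and requests lie below → nearest below is max([1, 2, 3, 4]) = 4

Answer: 4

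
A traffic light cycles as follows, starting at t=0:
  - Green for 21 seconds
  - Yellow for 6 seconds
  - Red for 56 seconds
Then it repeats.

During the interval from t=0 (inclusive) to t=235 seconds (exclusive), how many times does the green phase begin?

Answer: 3

Derivation:
Cycle = 21+6+56 = 83s
green phase starts at t = k*83 + 0 for k=0,1,2,...
Need k*83+0 < 235 → k < 2.831
k ∈ {0, ..., 2} → 3 starts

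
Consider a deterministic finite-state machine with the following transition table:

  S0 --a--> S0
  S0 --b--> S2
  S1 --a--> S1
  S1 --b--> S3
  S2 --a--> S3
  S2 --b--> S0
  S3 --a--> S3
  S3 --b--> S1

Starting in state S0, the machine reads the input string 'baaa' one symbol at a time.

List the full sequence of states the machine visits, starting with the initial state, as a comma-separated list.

Answer: S0, S2, S3, S3, S3

Derivation:
Start: S0
  read 'b': S0 --b--> S2
  read 'a': S2 --a--> S3
  read 'a': S3 --a--> S3
  read 'a': S3 --a--> S3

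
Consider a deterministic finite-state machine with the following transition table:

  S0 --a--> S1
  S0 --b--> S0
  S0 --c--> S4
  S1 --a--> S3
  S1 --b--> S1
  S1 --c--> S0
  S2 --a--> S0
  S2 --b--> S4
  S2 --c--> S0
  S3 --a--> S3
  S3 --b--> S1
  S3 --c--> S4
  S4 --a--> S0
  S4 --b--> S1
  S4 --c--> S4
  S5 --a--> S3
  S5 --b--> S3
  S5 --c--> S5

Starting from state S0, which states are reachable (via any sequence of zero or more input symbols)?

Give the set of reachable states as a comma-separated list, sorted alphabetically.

Answer: S0, S1, S3, S4

Derivation:
BFS from S0:
  visit S0: S0--a-->S1 (new), S0--b-->S0 (seen), S0--c-->S4 (new)
  visit S1: S1--a-->S3 (new), S1--b-->S1 (seen), S1--c-->S0 (seen)
  visit S4: S4--a-->S0 (seen), S4--b-->S1 (seen), S4--c-->S4 (seen)
  visit S3: S3--a-->S3 (seen), S3--b-->S1 (seen), S3--c-->S4 (seen)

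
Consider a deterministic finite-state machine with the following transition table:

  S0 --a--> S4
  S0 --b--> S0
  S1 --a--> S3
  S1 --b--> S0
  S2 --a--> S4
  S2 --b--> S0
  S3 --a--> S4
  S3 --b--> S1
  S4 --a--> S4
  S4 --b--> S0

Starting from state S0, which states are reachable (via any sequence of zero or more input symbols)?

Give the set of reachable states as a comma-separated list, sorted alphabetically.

Answer: S0, S4

Derivation:
BFS from S0:
  visit S0: S0--a-->S4 (new), S0--b-->S0 (seen)
  visit S4: S4--a-->S4 (seen), S4--b-->S0 (seen)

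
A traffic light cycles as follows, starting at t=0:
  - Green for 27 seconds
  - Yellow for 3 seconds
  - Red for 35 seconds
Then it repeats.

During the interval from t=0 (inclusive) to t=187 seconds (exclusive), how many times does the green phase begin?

Cycle = 27+3+35 = 65s
green phase starts at t = k*65 + 0 for k=0,1,2,...
Need k*65+0 < 187 → k < 2.877
k ∈ {0, ..., 2} → 3 starts

Answer: 3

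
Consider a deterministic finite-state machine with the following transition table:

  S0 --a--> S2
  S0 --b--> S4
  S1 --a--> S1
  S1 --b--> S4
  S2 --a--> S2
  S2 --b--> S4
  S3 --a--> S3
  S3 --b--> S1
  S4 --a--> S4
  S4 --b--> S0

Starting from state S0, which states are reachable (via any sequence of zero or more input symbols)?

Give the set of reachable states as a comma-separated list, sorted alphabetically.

BFS from S0:
  visit S0: S0--a-->S2 (new), S0--b-->S4 (new)
  visit S2: S2--a-->S2 (seen), S2--b-->S4 (seen)
  visit S4: S4--a-->S4 (seen), S4--b-->S0 (seen)

Answer: S0, S2, S4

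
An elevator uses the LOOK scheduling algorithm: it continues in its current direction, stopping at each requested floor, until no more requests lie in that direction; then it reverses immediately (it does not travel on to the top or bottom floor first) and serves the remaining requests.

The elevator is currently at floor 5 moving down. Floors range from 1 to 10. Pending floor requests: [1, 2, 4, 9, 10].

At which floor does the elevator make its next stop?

Current floor: 5, direction: down
Requests above: [9, 10]
Requests below: [1, 2, 4]
Moving down and requests lie below → nearest below is max([1, 2, 4]) = 4

Answer: 4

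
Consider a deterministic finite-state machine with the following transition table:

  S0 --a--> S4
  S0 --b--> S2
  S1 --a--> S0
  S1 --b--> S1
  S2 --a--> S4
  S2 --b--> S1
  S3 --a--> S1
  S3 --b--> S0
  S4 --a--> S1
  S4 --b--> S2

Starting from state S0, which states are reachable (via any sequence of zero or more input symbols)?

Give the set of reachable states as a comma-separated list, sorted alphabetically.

Answer: S0, S1, S2, S4

Derivation:
BFS from S0:
  visit S0: S0--a-->S4 (new), S0--b-->S2 (new)
  visit S4: S4--a-->S1 (new), S4--b-->S2 (seen)
  visit S2: S2--a-->S4 (seen), S2--b-->S1 (seen)
  visit S1: S1--a-->S0 (seen), S1--b-->S1 (seen)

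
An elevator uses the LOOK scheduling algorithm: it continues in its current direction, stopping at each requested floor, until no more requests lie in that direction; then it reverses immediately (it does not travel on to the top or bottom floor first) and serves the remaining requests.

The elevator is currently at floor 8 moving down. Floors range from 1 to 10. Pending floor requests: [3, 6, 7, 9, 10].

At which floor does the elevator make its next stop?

Answer: 7

Derivation:
Current floor: 8, direction: down
Requests above: [9, 10]
Requests below: [3, 6, 7]
Moving down and requests lie below → nearest below is max([3, 6, 7]) = 7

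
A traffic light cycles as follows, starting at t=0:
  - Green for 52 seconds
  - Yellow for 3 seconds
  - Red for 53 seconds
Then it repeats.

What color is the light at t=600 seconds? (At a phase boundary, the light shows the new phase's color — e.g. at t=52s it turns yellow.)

Answer: red

Derivation:
Cycle length = 52 + 3 + 53 = 108s
t = 600, phase_t = 600 mod 108 = 60
60 >= 55 → RED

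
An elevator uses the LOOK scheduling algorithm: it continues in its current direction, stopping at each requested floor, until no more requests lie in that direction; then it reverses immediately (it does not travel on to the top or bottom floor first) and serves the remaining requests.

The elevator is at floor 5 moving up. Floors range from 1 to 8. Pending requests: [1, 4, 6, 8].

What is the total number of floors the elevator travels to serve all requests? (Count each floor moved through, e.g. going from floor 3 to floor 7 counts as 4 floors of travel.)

Start at floor 5 moving up, LOOK stop order: [6, 8, 4, 1]
  5 → 6: |6-5| = 1, total = 1
  6 → 8: |8-6| = 2, total = 3
  8 → 4: |4-8| = 4, total = 7
  4 → 1: |1-4| = 3, total = 10

Answer: 10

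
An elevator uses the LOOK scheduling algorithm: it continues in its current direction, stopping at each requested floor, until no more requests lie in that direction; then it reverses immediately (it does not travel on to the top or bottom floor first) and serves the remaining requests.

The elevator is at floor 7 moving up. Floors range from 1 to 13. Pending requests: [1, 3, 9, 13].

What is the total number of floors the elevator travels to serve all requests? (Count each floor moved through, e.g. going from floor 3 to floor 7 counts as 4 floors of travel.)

Start at floor 7 moving up, LOOK stop order: [9, 13, 3, 1]
  7 → 9: |9-7| = 2, total = 2
  9 → 13: |13-9| = 4, total = 6
  13 → 3: |3-13| = 10, total = 16
  3 → 1: |1-3| = 2, total = 18

Answer: 18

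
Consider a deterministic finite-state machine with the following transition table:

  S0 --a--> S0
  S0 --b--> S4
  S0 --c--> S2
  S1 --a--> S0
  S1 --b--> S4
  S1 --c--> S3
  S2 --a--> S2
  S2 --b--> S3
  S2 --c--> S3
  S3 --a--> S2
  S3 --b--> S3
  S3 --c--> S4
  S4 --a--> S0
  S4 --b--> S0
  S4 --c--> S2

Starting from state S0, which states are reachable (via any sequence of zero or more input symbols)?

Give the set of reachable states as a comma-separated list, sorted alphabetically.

Answer: S0, S2, S3, S4

Derivation:
BFS from S0:
  visit S0: S0--a-->S0 (seen), S0--b-->S4 (new), S0--c-->S2 (new)
  visit S4: S4--a-->S0 (seen), S4--b-->S0 (seen), S4--c-->S2 (seen)
  visit S2: S2--a-->S2 (seen), S2--b-->S3 (new), S2--c-->S3 (seen)
  visit S3: S3--a-->S2 (seen), S3--b-->S3 (seen), S3--c-->S4 (seen)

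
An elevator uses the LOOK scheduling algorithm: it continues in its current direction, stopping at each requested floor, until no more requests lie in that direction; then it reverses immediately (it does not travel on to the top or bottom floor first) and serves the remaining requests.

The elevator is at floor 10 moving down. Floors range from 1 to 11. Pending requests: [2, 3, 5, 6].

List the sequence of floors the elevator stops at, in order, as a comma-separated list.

Current: 10, moving DOWN
Serve below first (descending): [6, 5, 3, 2]
Then reverse, serve above (ascending): []

Answer: 6, 5, 3, 2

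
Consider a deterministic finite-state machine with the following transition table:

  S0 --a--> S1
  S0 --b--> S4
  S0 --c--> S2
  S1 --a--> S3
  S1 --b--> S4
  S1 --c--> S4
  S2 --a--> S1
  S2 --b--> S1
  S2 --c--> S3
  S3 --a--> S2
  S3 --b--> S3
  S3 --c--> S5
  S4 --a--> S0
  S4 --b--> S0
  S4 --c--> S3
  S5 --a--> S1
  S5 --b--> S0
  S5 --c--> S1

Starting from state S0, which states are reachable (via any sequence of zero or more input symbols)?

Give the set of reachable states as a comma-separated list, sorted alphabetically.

BFS from S0:
  visit S0: S0--a-->S1 (new), S0--b-->S4 (new), S0--c-->S2 (new)
  visit S1: S1--a-->S3 (new), S1--b-->S4 (seen), S1--c-->S4 (seen)
  visit S4: S4--a-->S0 (seen), S4--b-->S0 (seen), S4--c-->S3 (seen)
  visit S2: S2--a-->S1 (seen), S2--b-->S1 (seen), S2--c-->S3 (seen)
  visit S3: S3--a-->S2 (seen), S3--b-->S3 (seen), S3--c-->S5 (new)
  visit S5: S5--a-->S1 (seen), S5--b-->S0 (seen), S5--c-->S1 (seen)

Answer: S0, S1, S2, S3, S4, S5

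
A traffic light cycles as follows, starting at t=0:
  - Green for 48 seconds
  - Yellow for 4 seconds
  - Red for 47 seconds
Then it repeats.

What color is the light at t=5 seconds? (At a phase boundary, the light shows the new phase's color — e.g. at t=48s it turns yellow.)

Answer: green

Derivation:
Cycle length = 48 + 4 + 47 = 99s
t = 5, phase_t = 5 mod 99 = 5
5 < 48 (green end) → GREEN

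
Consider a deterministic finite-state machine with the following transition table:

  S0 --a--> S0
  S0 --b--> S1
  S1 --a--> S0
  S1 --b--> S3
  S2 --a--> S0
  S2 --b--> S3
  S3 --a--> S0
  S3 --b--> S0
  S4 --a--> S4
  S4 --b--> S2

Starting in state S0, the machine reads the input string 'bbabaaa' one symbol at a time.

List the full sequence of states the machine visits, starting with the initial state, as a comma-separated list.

Answer: S0, S1, S3, S0, S1, S0, S0, S0

Derivation:
Start: S0
  read 'b': S0 --b--> S1
  read 'b': S1 --b--> S3
  read 'a': S3 --a--> S0
  read 'b': S0 --b--> S1
  read 'a': S1 --a--> S0
  read 'a': S0 --a--> S0
  read 'a': S0 --a--> S0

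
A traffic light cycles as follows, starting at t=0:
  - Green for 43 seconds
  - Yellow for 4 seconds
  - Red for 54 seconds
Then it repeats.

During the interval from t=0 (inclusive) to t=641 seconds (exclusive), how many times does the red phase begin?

Cycle = 43+4+54 = 101s
red phase starts at t = k*101 + 47 for k=0,1,2,...
Need k*101+47 < 641 → k < 5.881
k ∈ {0, ..., 5} → 6 starts

Answer: 6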